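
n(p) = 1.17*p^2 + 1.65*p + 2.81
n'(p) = 2.34*p + 1.65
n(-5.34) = 27.36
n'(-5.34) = -10.85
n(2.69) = 15.71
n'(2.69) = 7.94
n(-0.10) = 2.66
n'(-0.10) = 1.42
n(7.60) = 82.93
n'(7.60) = 19.43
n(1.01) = 5.67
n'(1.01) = 4.01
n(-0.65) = 2.23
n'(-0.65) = 0.13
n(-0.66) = 2.23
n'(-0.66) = 0.11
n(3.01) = 18.38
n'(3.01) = 8.69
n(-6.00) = 35.03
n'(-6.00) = -12.39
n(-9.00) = 82.73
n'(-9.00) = -19.41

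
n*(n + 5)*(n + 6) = n^3 + 11*n^2 + 30*n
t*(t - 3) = t^2 - 3*t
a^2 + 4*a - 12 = (a - 2)*(a + 6)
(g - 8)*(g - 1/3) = g^2 - 25*g/3 + 8/3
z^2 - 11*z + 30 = (z - 6)*(z - 5)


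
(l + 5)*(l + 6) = l^2 + 11*l + 30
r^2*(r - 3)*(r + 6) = r^4 + 3*r^3 - 18*r^2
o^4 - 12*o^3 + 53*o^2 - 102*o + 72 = (o - 4)*(o - 3)^2*(o - 2)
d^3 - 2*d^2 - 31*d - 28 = (d - 7)*(d + 1)*(d + 4)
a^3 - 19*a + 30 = (a - 3)*(a - 2)*(a + 5)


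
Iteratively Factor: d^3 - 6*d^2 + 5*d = (d - 1)*(d^2 - 5*d) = (d - 5)*(d - 1)*(d)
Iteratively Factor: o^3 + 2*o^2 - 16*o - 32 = (o - 4)*(o^2 + 6*o + 8) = (o - 4)*(o + 2)*(o + 4)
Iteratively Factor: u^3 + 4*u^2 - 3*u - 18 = (u + 3)*(u^2 + u - 6) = (u - 2)*(u + 3)*(u + 3)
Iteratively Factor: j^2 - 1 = (j + 1)*(j - 1)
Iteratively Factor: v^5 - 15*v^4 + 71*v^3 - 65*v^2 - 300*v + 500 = (v - 5)*(v^4 - 10*v^3 + 21*v^2 + 40*v - 100) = (v - 5)^2*(v^3 - 5*v^2 - 4*v + 20) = (v - 5)^2*(v + 2)*(v^2 - 7*v + 10) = (v - 5)^2*(v - 2)*(v + 2)*(v - 5)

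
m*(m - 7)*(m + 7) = m^3 - 49*m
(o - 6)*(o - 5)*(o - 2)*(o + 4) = o^4 - 9*o^3 + 148*o - 240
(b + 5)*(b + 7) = b^2 + 12*b + 35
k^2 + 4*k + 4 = (k + 2)^2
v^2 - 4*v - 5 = (v - 5)*(v + 1)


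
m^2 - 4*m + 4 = (m - 2)^2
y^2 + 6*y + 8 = (y + 2)*(y + 4)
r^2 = r^2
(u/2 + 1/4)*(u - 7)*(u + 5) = u^3/2 - 3*u^2/4 - 18*u - 35/4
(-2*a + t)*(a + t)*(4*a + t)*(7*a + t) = -56*a^4 - 50*a^3*t + 15*a^2*t^2 + 10*a*t^3 + t^4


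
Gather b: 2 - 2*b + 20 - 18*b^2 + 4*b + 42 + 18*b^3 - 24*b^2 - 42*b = 18*b^3 - 42*b^2 - 40*b + 64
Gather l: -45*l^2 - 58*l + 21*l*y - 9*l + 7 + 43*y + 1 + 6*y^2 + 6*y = -45*l^2 + l*(21*y - 67) + 6*y^2 + 49*y + 8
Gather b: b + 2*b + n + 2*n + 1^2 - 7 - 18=3*b + 3*n - 24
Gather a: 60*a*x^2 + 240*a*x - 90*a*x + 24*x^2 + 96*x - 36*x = a*(60*x^2 + 150*x) + 24*x^2 + 60*x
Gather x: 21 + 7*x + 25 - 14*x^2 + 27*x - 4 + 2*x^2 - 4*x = -12*x^2 + 30*x + 42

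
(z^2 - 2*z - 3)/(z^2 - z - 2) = (z - 3)/(z - 2)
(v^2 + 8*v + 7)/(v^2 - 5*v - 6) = (v + 7)/(v - 6)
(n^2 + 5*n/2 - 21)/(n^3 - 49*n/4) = 2*(n + 6)/(n*(2*n + 7))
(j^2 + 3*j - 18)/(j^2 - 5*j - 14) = (-j^2 - 3*j + 18)/(-j^2 + 5*j + 14)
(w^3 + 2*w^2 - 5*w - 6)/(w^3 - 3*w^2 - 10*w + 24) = (w + 1)/(w - 4)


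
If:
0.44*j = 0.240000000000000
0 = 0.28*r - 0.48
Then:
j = 0.55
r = 1.71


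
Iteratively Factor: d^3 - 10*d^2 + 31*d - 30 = (d - 3)*(d^2 - 7*d + 10) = (d - 3)*(d - 2)*(d - 5)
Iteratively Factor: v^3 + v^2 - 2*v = (v - 1)*(v^2 + 2*v) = v*(v - 1)*(v + 2)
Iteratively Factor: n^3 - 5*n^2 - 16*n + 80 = (n - 4)*(n^2 - n - 20) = (n - 5)*(n - 4)*(n + 4)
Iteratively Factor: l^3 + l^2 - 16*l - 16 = (l + 1)*(l^2 - 16) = (l + 1)*(l + 4)*(l - 4)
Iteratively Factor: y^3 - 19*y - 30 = (y + 3)*(y^2 - 3*y - 10) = (y - 5)*(y + 3)*(y + 2)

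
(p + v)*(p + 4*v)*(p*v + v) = p^3*v + 5*p^2*v^2 + p^2*v + 4*p*v^3 + 5*p*v^2 + 4*v^3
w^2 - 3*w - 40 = (w - 8)*(w + 5)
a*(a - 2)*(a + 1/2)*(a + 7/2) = a^4 + 2*a^3 - 25*a^2/4 - 7*a/2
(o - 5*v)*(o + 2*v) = o^2 - 3*o*v - 10*v^2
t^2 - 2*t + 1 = (t - 1)^2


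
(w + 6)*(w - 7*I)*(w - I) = w^3 + 6*w^2 - 8*I*w^2 - 7*w - 48*I*w - 42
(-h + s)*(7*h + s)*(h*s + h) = -7*h^3*s - 7*h^3 + 6*h^2*s^2 + 6*h^2*s + h*s^3 + h*s^2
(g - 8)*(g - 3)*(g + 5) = g^3 - 6*g^2 - 31*g + 120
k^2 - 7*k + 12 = (k - 4)*(k - 3)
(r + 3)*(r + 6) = r^2 + 9*r + 18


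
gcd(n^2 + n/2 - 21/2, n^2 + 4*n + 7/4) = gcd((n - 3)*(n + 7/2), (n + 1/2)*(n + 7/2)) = n + 7/2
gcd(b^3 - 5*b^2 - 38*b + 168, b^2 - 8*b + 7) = b - 7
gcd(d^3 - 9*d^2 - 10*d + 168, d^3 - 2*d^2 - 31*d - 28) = d^2 - 3*d - 28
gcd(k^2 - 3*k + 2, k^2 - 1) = k - 1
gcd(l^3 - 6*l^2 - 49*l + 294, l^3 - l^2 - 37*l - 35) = l - 7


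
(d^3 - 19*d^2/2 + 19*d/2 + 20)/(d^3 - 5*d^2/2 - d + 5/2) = (d - 8)/(d - 1)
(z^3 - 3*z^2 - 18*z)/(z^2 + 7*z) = (z^2 - 3*z - 18)/(z + 7)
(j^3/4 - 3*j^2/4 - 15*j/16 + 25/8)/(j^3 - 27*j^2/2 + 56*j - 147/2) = (4*j^3 - 12*j^2 - 15*j + 50)/(8*(2*j^3 - 27*j^2 + 112*j - 147))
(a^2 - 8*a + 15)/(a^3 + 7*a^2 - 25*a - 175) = (a - 3)/(a^2 + 12*a + 35)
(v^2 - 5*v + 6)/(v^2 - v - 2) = (v - 3)/(v + 1)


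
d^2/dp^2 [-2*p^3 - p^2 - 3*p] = -12*p - 2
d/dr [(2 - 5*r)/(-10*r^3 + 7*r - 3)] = (50*r^3 - 35*r - (5*r - 2)*(30*r^2 - 7) + 15)/(10*r^3 - 7*r + 3)^2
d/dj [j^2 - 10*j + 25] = 2*j - 10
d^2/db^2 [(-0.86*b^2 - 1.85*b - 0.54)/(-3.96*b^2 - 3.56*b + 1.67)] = (1.4210854715202e-14*b^4 + 33.774048*b^3 + 84.932496*b^2 + 119.082744*b + 47.623892)/(62.099136*b^6 + 167.479488*b^5 + 71.997552*b^4 - 96.139936*b^3 - 30.362604*b^2 + 29.785452*b - 4.657463)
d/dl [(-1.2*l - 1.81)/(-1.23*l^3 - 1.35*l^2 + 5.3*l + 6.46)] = (-2.952*l^3 - 8.2989*l^2 - 4.887*l + 1.841)/(1.5129*l^6 + 3.321*l^5 - 11.2155*l^4 - 30.2016*l^3 + 10.648*l^2 + 68.476*l + 41.7316)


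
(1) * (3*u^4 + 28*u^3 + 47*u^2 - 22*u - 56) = 3*u^4 + 28*u^3 + 47*u^2 - 22*u - 56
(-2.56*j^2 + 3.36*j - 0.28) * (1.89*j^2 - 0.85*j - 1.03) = -4.8384*j^4 + 8.5264*j^3 - 0.7484*j^2 - 3.2228*j + 0.2884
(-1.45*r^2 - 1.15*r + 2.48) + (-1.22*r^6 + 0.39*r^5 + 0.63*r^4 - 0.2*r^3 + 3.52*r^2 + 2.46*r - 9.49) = -1.22*r^6 + 0.39*r^5 + 0.63*r^4 - 0.2*r^3 + 2.07*r^2 + 1.31*r - 7.01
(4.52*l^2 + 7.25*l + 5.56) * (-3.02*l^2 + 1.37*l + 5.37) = -13.6504*l^4 - 15.7026*l^3 + 17.4137*l^2 + 46.5497*l + 29.8572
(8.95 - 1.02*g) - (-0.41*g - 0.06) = 9.01 - 0.61*g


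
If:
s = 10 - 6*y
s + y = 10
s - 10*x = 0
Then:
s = 10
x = 1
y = 0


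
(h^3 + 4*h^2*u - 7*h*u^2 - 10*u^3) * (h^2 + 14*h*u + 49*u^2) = h^5 + 18*h^4*u + 98*h^3*u^2 + 88*h^2*u^3 - 483*h*u^4 - 490*u^5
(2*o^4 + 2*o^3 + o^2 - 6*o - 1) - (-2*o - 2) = 2*o^4 + 2*o^3 + o^2 - 4*o + 1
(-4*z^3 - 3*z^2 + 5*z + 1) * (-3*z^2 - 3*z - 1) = 12*z^5 + 21*z^4 - 2*z^3 - 15*z^2 - 8*z - 1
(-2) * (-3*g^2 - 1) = 6*g^2 + 2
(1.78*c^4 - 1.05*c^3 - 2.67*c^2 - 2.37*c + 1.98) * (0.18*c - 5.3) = 0.3204*c^5 - 9.623*c^4 + 5.0844*c^3 + 13.7244*c^2 + 12.9174*c - 10.494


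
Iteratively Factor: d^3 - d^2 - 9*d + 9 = (d + 3)*(d^2 - 4*d + 3) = (d - 1)*(d + 3)*(d - 3)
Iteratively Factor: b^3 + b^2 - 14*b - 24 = (b + 2)*(b^2 - b - 12) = (b - 4)*(b + 2)*(b + 3)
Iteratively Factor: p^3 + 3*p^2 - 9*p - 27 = (p + 3)*(p^2 - 9) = (p - 3)*(p + 3)*(p + 3)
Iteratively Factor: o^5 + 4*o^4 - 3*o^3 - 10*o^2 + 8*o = (o - 1)*(o^4 + 5*o^3 + 2*o^2 - 8*o) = (o - 1)*(o + 2)*(o^3 + 3*o^2 - 4*o) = (o - 1)*(o + 2)*(o + 4)*(o^2 - o) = o*(o - 1)*(o + 2)*(o + 4)*(o - 1)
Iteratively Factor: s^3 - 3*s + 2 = (s - 1)*(s^2 + s - 2) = (s - 1)^2*(s + 2)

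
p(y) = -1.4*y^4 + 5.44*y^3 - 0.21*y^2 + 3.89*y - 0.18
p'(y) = -5.6*y^3 + 16.32*y^2 - 0.42*y + 3.89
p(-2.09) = -85.60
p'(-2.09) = 127.18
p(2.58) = 39.85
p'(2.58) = 15.27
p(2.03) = 28.58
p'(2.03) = 23.44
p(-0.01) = -0.22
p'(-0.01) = 3.90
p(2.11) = 30.45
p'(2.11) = 23.06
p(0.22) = 0.72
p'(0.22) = 4.53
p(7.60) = -2265.42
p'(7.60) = -1514.92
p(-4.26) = -902.19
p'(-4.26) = 734.78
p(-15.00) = -89340.78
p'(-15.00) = 22582.19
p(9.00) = -5201.82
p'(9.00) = -2760.37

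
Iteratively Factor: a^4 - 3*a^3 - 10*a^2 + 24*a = (a + 3)*(a^3 - 6*a^2 + 8*a) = a*(a + 3)*(a^2 - 6*a + 8) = a*(a - 4)*(a + 3)*(a - 2)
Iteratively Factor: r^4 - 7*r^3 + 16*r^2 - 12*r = (r - 3)*(r^3 - 4*r^2 + 4*r) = (r - 3)*(r - 2)*(r^2 - 2*r) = r*(r - 3)*(r - 2)*(r - 2)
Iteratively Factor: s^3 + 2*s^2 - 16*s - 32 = (s - 4)*(s^2 + 6*s + 8) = (s - 4)*(s + 4)*(s + 2)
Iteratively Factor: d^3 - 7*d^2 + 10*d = (d - 2)*(d^2 - 5*d) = d*(d - 2)*(d - 5)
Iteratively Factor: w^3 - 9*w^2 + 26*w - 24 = (w - 2)*(w^2 - 7*w + 12) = (w - 4)*(w - 2)*(w - 3)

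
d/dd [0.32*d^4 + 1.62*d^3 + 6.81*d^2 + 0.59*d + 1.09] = 1.28*d^3 + 4.86*d^2 + 13.62*d + 0.59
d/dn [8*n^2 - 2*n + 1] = 16*n - 2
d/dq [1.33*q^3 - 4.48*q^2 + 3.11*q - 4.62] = 3.99*q^2 - 8.96*q + 3.11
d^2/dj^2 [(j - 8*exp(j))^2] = -16*j*exp(j) + 256*exp(2*j) - 32*exp(j) + 2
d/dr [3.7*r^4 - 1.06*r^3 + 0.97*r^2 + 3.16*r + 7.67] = 14.8*r^3 - 3.18*r^2 + 1.94*r + 3.16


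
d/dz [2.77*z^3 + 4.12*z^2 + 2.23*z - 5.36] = 8.31*z^2 + 8.24*z + 2.23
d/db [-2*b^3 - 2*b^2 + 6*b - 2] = -6*b^2 - 4*b + 6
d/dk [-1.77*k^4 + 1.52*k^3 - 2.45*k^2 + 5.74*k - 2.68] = -7.08*k^3 + 4.56*k^2 - 4.9*k + 5.74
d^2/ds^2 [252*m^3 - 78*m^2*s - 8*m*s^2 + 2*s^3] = -16*m + 12*s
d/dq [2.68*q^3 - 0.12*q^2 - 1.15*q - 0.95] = 8.04*q^2 - 0.24*q - 1.15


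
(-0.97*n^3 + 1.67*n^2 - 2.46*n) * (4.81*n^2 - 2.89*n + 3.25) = -4.6657*n^5 + 10.836*n^4 - 19.8114*n^3 + 12.5369*n^2 - 7.995*n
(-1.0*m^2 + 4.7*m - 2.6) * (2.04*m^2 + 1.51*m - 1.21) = -2.04*m^4 + 8.078*m^3 + 3.003*m^2 - 9.613*m + 3.146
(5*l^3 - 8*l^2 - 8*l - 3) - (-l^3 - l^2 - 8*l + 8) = 6*l^3 - 7*l^2 - 11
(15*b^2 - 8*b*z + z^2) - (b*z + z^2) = 15*b^2 - 9*b*z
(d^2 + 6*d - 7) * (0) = 0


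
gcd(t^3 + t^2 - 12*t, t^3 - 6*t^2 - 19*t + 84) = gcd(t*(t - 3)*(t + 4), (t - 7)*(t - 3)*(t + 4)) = t^2 + t - 12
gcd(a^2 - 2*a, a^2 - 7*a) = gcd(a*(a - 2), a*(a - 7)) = a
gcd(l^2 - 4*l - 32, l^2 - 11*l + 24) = l - 8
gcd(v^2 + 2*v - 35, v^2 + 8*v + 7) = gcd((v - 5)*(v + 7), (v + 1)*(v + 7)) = v + 7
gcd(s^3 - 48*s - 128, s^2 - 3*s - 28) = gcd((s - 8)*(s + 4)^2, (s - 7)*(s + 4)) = s + 4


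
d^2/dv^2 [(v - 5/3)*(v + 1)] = 2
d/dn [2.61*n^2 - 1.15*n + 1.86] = 5.22*n - 1.15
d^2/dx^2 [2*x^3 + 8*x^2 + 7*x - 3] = 12*x + 16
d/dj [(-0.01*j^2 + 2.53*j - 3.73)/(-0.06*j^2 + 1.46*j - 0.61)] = (0.1372*j^2 - 0.4354*j + 3.9025)/(0.0036*j^4 - 0.1752*j^3 + 2.2048*j^2 - 1.7812*j + 0.3721)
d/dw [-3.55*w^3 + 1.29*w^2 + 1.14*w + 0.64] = -10.65*w^2 + 2.58*w + 1.14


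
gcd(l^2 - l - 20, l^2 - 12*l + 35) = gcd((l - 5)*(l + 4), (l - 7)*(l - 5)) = l - 5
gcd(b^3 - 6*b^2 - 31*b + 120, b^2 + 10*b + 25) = b + 5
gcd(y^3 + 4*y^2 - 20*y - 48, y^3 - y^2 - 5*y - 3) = 1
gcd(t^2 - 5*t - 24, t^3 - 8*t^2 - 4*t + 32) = t - 8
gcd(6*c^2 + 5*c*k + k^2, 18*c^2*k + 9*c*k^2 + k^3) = 3*c + k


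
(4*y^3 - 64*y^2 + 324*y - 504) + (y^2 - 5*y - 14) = 4*y^3 - 63*y^2 + 319*y - 518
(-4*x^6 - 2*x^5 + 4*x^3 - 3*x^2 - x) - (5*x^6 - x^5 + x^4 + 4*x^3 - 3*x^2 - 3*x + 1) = -9*x^6 - x^5 - x^4 + 2*x - 1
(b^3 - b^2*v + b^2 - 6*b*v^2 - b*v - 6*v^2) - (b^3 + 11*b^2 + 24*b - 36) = -b^2*v - 10*b^2 - 6*b*v^2 - b*v - 24*b - 6*v^2 + 36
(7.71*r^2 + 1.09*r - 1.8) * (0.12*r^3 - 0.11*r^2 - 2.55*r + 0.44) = 0.9252*r^5 - 0.7173*r^4 - 19.9964*r^3 + 0.8109*r^2 + 5.0696*r - 0.792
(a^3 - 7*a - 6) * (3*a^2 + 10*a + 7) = 3*a^5 + 10*a^4 - 14*a^3 - 88*a^2 - 109*a - 42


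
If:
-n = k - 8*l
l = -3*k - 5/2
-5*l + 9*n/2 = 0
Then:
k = -31/39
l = -3/26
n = -5/39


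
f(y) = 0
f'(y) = 0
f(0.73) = 0.00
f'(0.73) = 0.00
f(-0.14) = 0.00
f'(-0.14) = 0.00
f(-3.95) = 0.00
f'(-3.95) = 0.00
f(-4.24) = 0.00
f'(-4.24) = 0.00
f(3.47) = 0.00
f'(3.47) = 0.00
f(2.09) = 0.00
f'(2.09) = 0.00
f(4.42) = 0.00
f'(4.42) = 0.00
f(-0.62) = 0.00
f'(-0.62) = 0.00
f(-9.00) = 0.00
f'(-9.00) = 0.00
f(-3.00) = 0.00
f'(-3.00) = 0.00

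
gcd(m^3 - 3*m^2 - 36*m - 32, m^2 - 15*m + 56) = m - 8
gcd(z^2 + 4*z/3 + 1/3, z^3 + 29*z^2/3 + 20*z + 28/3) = 1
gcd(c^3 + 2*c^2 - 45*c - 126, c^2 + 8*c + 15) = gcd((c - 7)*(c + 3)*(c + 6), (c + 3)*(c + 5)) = c + 3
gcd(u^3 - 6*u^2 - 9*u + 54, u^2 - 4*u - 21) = u + 3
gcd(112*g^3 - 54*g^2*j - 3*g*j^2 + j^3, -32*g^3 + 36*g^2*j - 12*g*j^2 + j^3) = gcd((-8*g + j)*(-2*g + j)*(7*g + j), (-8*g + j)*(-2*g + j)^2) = 16*g^2 - 10*g*j + j^2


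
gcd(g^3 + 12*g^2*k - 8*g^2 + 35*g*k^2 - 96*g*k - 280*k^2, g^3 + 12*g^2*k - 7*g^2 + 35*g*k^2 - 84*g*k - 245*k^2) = g^2 + 12*g*k + 35*k^2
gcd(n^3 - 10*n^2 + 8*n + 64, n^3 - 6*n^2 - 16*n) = n^2 - 6*n - 16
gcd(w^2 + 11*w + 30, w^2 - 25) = w + 5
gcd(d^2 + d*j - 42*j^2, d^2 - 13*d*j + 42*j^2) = d - 6*j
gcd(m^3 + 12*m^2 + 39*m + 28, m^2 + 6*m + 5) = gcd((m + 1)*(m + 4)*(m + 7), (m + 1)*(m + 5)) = m + 1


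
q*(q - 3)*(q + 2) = q^3 - q^2 - 6*q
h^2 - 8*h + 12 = (h - 6)*(h - 2)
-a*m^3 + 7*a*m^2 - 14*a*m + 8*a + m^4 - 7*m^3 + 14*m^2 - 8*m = (-a + m)*(m - 4)*(m - 2)*(m - 1)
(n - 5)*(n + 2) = n^2 - 3*n - 10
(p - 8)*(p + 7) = p^2 - p - 56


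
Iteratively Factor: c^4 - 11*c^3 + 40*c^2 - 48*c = (c - 4)*(c^3 - 7*c^2 + 12*c) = (c - 4)*(c - 3)*(c^2 - 4*c) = (c - 4)^2*(c - 3)*(c)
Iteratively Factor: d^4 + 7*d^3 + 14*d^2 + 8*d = (d + 2)*(d^3 + 5*d^2 + 4*d) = (d + 1)*(d + 2)*(d^2 + 4*d) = (d + 1)*(d + 2)*(d + 4)*(d)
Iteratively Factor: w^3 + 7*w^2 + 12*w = (w + 3)*(w^2 + 4*w) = w*(w + 3)*(w + 4)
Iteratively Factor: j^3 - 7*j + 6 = (j - 2)*(j^2 + 2*j - 3) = (j - 2)*(j - 1)*(j + 3)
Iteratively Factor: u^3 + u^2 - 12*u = (u + 4)*(u^2 - 3*u) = u*(u + 4)*(u - 3)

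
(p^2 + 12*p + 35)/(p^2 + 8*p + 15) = (p + 7)/(p + 3)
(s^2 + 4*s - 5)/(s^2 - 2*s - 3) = (-s^2 - 4*s + 5)/(-s^2 + 2*s + 3)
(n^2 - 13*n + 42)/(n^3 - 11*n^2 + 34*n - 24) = (n - 7)/(n^2 - 5*n + 4)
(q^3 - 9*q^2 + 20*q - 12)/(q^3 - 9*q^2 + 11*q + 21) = (q^3 - 9*q^2 + 20*q - 12)/(q^3 - 9*q^2 + 11*q + 21)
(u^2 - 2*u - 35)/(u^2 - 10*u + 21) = (u + 5)/(u - 3)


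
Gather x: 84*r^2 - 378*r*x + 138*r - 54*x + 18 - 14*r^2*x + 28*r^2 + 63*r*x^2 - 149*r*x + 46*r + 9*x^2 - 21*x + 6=112*r^2 + 184*r + x^2*(63*r + 9) + x*(-14*r^2 - 527*r - 75) + 24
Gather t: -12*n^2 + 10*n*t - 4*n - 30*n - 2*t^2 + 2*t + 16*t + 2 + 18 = -12*n^2 - 34*n - 2*t^2 + t*(10*n + 18) + 20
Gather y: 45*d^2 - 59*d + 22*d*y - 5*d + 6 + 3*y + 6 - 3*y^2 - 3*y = 45*d^2 + 22*d*y - 64*d - 3*y^2 + 12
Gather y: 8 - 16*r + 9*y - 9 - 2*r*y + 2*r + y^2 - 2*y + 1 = -14*r + y^2 + y*(7 - 2*r)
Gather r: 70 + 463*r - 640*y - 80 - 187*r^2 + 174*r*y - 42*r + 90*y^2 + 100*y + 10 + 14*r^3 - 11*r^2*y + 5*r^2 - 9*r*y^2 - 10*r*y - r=14*r^3 + r^2*(-11*y - 182) + r*(-9*y^2 + 164*y + 420) + 90*y^2 - 540*y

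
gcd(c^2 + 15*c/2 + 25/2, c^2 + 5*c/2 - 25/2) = c + 5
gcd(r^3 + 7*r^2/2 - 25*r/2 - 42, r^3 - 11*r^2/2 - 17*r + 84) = r^2 + r/2 - 14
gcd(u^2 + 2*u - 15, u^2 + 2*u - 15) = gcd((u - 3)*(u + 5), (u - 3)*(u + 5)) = u^2 + 2*u - 15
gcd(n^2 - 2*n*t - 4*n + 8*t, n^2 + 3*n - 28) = n - 4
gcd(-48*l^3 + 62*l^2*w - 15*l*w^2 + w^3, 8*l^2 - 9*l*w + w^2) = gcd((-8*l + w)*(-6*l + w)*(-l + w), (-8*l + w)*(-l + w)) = 8*l^2 - 9*l*w + w^2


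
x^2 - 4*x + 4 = (x - 2)^2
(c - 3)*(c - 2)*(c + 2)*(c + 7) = c^4 + 4*c^3 - 25*c^2 - 16*c + 84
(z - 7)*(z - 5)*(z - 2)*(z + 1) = z^4 - 13*z^3 + 45*z^2 - 11*z - 70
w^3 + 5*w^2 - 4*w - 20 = (w - 2)*(w + 2)*(w + 5)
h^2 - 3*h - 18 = (h - 6)*(h + 3)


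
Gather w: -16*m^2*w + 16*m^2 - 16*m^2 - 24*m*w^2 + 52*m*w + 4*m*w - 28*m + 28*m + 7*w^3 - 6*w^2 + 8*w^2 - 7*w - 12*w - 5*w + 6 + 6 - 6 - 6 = 7*w^3 + w^2*(2 - 24*m) + w*(-16*m^2 + 56*m - 24)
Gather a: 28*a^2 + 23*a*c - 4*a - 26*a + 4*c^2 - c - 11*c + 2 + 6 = 28*a^2 + a*(23*c - 30) + 4*c^2 - 12*c + 8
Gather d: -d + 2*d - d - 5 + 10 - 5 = 0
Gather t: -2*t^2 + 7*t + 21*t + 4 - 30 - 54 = -2*t^2 + 28*t - 80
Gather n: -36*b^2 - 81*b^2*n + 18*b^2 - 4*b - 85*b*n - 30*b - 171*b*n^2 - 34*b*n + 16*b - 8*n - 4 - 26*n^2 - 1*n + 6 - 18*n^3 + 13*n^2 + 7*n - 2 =-18*b^2 - 18*b - 18*n^3 + n^2*(-171*b - 13) + n*(-81*b^2 - 119*b - 2)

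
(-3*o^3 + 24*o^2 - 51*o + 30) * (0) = 0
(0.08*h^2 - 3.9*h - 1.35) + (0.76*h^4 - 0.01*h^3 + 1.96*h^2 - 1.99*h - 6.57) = 0.76*h^4 - 0.01*h^3 + 2.04*h^2 - 5.89*h - 7.92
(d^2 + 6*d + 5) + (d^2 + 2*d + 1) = 2*d^2 + 8*d + 6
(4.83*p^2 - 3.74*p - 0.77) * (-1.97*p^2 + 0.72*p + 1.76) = -9.5151*p^4 + 10.8454*p^3 + 7.3249*p^2 - 7.1368*p - 1.3552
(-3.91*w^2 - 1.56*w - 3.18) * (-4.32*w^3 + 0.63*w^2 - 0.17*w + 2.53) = 16.8912*w^5 + 4.2759*w^4 + 13.4195*w^3 - 11.6305*w^2 - 3.4062*w - 8.0454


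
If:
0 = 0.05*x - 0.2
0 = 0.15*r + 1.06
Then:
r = -7.07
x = 4.00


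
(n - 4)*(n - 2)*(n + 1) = n^3 - 5*n^2 + 2*n + 8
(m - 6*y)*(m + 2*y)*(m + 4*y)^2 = m^4 + 4*m^3*y - 28*m^2*y^2 - 160*m*y^3 - 192*y^4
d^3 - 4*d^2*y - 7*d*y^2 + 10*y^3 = (d - 5*y)*(d - y)*(d + 2*y)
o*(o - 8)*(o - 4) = o^3 - 12*o^2 + 32*o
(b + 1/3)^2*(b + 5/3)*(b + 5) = b^4 + 22*b^3/3 + 116*b^2/9 + 170*b/27 + 25/27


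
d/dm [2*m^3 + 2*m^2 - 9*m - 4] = 6*m^2 + 4*m - 9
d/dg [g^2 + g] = 2*g + 1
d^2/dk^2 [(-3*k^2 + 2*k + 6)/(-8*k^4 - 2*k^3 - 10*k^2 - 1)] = 2*(576*k^8 - 624*k^7 - 4324*k^6 - 1944*k^5 - 4872*k^4 - 1042*k^3 - 1578*k^2 + 96*k + 63)/(512*k^12 + 384*k^11 + 2016*k^10 + 968*k^9 + 2712*k^8 + 696*k^7 + 1492*k^6 + 120*k^5 + 324*k^4 + 6*k^3 + 30*k^2 + 1)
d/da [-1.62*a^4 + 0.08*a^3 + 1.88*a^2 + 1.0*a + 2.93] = -6.48*a^3 + 0.24*a^2 + 3.76*a + 1.0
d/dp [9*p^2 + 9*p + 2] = 18*p + 9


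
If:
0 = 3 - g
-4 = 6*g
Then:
No Solution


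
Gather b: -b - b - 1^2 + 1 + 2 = 2 - 2*b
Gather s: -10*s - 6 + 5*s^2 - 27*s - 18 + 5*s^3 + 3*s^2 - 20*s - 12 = 5*s^3 + 8*s^2 - 57*s - 36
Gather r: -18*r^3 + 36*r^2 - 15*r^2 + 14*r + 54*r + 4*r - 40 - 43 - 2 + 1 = -18*r^3 + 21*r^2 + 72*r - 84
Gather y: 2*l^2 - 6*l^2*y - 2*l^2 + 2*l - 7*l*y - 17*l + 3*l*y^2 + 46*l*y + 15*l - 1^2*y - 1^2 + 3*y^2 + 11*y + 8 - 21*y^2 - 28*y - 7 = y^2*(3*l - 18) + y*(-6*l^2 + 39*l - 18)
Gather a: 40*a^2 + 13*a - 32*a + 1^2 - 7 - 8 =40*a^2 - 19*a - 14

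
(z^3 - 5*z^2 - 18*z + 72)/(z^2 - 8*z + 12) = (z^2 + z - 12)/(z - 2)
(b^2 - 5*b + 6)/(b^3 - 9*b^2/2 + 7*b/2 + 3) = 2/(2*b + 1)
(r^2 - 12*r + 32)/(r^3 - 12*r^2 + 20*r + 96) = (r - 4)/(r^2 - 4*r - 12)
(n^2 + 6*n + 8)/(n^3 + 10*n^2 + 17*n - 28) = (n + 2)/(n^2 + 6*n - 7)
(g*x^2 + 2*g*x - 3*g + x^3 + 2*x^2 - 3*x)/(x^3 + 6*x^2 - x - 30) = (g*x - g + x^2 - x)/(x^2 + 3*x - 10)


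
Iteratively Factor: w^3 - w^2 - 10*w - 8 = (w - 4)*(w^2 + 3*w + 2) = (w - 4)*(w + 1)*(w + 2)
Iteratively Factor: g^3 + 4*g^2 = (g + 4)*(g^2) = g*(g + 4)*(g)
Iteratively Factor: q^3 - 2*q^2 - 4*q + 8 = (q - 2)*(q^2 - 4) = (q - 2)^2*(q + 2)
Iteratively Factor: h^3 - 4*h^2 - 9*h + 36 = (h - 3)*(h^2 - h - 12) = (h - 3)*(h + 3)*(h - 4)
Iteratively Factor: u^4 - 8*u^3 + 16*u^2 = (u)*(u^3 - 8*u^2 + 16*u) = u^2*(u^2 - 8*u + 16) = u^2*(u - 4)*(u - 4)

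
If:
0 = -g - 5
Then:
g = -5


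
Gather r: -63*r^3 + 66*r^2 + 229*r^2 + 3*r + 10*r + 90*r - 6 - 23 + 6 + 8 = -63*r^3 + 295*r^2 + 103*r - 15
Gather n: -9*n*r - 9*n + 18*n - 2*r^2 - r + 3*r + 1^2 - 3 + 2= n*(9 - 9*r) - 2*r^2 + 2*r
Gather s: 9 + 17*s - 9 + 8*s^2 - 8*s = 8*s^2 + 9*s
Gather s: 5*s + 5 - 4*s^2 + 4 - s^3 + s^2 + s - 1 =-s^3 - 3*s^2 + 6*s + 8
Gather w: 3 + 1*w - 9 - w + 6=0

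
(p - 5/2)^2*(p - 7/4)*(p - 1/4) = p^4 - 7*p^3 + 267*p^2/16 - 235*p/16 + 175/64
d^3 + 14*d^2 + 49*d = d*(d + 7)^2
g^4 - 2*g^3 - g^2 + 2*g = g*(g - 2)*(g - 1)*(g + 1)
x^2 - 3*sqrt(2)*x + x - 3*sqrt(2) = (x + 1)*(x - 3*sqrt(2))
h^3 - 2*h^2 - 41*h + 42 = (h - 7)*(h - 1)*(h + 6)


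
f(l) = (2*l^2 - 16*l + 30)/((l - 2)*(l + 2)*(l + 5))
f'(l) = (4*l - 16)/((l - 2)*(l + 2)*(l + 5)) - (2*l^2 - 16*l + 30)/((l - 2)*(l + 2)*(l + 5)^2) - (2*l^2 - 16*l + 30)/((l - 2)*(l + 2)^2*(l + 5)) - (2*l^2 - 16*l + 30)/((l - 2)^2*(l + 2)*(l + 5))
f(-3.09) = 9.30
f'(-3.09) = 2.81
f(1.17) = -0.86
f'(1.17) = 0.07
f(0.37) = -1.17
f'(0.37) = 0.69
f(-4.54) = 18.83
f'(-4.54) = -35.11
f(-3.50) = 8.93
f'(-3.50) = -0.80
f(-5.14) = -52.59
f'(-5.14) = -388.14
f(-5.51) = -13.31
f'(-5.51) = -28.82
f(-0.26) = -1.84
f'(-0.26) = 1.55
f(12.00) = 0.05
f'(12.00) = 0.00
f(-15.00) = -0.33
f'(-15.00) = -0.04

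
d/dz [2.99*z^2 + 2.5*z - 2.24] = 5.98*z + 2.5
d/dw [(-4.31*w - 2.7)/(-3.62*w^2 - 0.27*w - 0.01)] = (15.6022*w^2 + 1.1637*w - (4.31*w + 2.7)*(7.24*w + 0.27) + 0.0431)/(3.62*w^2 + 0.27*w + 0.01)^2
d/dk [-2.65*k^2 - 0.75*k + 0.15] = -5.3*k - 0.75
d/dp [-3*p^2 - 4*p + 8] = -6*p - 4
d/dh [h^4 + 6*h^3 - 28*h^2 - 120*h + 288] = 4*h^3 + 18*h^2 - 56*h - 120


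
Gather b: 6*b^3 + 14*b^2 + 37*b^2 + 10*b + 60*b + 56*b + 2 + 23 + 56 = 6*b^3 + 51*b^2 + 126*b + 81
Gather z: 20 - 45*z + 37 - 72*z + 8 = 65 - 117*z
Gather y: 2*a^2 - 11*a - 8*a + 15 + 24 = 2*a^2 - 19*a + 39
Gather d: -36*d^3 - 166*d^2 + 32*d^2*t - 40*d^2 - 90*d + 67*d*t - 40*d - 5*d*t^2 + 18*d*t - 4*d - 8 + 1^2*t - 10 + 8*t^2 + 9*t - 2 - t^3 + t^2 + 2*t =-36*d^3 + d^2*(32*t - 206) + d*(-5*t^2 + 85*t - 134) - t^3 + 9*t^2 + 12*t - 20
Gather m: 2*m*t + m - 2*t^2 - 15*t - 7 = m*(2*t + 1) - 2*t^2 - 15*t - 7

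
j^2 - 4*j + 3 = (j - 3)*(j - 1)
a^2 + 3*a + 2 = (a + 1)*(a + 2)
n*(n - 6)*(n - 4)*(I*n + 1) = I*n^4 + n^3 - 10*I*n^3 - 10*n^2 + 24*I*n^2 + 24*n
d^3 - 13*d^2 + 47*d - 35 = (d - 7)*(d - 5)*(d - 1)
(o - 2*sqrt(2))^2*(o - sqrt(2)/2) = o^3 - 9*sqrt(2)*o^2/2 + 12*o - 4*sqrt(2)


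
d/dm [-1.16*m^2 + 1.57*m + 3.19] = 1.57 - 2.32*m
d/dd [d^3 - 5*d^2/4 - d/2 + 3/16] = 3*d^2 - 5*d/2 - 1/2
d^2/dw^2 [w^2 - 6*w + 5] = 2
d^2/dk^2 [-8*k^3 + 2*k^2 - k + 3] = 4 - 48*k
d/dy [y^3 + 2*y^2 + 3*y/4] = 3*y^2 + 4*y + 3/4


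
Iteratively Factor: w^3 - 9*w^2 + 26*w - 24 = (w - 3)*(w^2 - 6*w + 8) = (w - 4)*(w - 3)*(w - 2)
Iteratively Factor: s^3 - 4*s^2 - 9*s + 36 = (s - 3)*(s^2 - s - 12) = (s - 3)*(s + 3)*(s - 4)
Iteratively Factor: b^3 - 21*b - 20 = (b + 4)*(b^2 - 4*b - 5) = (b + 1)*(b + 4)*(b - 5)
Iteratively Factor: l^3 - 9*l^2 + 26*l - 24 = (l - 4)*(l^2 - 5*l + 6) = (l - 4)*(l - 2)*(l - 3)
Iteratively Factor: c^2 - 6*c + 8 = (c - 4)*(c - 2)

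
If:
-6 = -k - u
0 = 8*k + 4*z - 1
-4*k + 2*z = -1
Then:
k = 3/16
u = 93/16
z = -1/8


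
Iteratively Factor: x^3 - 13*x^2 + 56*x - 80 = (x - 5)*(x^2 - 8*x + 16) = (x - 5)*(x - 4)*(x - 4)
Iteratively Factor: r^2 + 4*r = (r)*(r + 4)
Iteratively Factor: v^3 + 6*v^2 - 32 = (v - 2)*(v^2 + 8*v + 16) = (v - 2)*(v + 4)*(v + 4)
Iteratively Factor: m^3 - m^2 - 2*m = (m - 2)*(m^2 + m) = (m - 2)*(m + 1)*(m)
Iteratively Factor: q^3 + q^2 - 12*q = (q + 4)*(q^2 - 3*q) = q*(q + 4)*(q - 3)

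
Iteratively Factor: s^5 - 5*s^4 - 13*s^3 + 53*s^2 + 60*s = (s)*(s^4 - 5*s^3 - 13*s^2 + 53*s + 60) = s*(s - 4)*(s^3 - s^2 - 17*s - 15) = s*(s - 5)*(s - 4)*(s^2 + 4*s + 3) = s*(s - 5)*(s - 4)*(s + 1)*(s + 3)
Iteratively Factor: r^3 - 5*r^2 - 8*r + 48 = (r + 3)*(r^2 - 8*r + 16) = (r - 4)*(r + 3)*(r - 4)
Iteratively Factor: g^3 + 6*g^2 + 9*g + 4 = (g + 1)*(g^2 + 5*g + 4) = (g + 1)*(g + 4)*(g + 1)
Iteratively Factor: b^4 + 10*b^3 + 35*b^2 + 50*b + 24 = (b + 2)*(b^3 + 8*b^2 + 19*b + 12) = (b + 2)*(b + 3)*(b^2 + 5*b + 4) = (b + 1)*(b + 2)*(b + 3)*(b + 4)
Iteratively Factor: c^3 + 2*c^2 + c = (c + 1)*(c^2 + c) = c*(c + 1)*(c + 1)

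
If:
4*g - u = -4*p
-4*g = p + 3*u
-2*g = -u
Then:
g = 0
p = 0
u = 0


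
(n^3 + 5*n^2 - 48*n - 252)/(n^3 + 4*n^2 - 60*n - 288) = (n - 7)/(n - 8)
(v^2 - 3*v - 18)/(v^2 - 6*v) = (v + 3)/v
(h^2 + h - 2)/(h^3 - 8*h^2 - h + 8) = (h + 2)/(h^2 - 7*h - 8)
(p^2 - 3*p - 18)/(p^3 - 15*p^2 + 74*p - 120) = (p + 3)/(p^2 - 9*p + 20)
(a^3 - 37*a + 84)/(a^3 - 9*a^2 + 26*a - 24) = (a + 7)/(a - 2)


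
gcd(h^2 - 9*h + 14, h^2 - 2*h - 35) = h - 7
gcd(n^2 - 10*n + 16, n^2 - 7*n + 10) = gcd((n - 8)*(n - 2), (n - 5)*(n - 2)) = n - 2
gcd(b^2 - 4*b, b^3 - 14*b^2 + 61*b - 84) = b - 4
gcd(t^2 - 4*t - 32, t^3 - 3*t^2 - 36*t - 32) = t^2 - 4*t - 32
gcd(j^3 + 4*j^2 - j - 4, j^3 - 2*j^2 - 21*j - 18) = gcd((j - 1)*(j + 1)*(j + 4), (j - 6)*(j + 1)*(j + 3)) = j + 1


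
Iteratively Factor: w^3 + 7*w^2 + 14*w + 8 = (w + 2)*(w^2 + 5*w + 4) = (w + 2)*(w + 4)*(w + 1)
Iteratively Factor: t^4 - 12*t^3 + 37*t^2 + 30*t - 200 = (t - 5)*(t^3 - 7*t^2 + 2*t + 40) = (t - 5)*(t - 4)*(t^2 - 3*t - 10) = (t - 5)*(t - 4)*(t + 2)*(t - 5)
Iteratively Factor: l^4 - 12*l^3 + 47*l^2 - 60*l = (l - 5)*(l^3 - 7*l^2 + 12*l) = l*(l - 5)*(l^2 - 7*l + 12) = l*(l - 5)*(l - 3)*(l - 4)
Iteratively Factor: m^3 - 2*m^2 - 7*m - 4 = (m + 1)*(m^2 - 3*m - 4) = (m - 4)*(m + 1)*(m + 1)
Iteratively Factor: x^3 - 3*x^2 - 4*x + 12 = (x - 3)*(x^2 - 4) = (x - 3)*(x + 2)*(x - 2)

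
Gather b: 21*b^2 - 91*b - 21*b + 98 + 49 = 21*b^2 - 112*b + 147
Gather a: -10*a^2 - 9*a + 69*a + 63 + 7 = -10*a^2 + 60*a + 70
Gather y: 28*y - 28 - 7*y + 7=21*y - 21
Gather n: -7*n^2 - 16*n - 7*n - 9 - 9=-7*n^2 - 23*n - 18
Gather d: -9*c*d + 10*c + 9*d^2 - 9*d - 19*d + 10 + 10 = 10*c + 9*d^2 + d*(-9*c - 28) + 20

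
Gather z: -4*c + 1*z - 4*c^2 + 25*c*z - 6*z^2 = -4*c^2 - 4*c - 6*z^2 + z*(25*c + 1)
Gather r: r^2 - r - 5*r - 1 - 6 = r^2 - 6*r - 7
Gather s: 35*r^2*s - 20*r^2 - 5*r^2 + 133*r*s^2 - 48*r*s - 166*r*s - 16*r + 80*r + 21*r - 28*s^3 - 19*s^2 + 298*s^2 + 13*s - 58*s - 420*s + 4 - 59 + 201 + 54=-25*r^2 + 85*r - 28*s^3 + s^2*(133*r + 279) + s*(35*r^2 - 214*r - 465) + 200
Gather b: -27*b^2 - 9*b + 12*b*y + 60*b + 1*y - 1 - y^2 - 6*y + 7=-27*b^2 + b*(12*y + 51) - y^2 - 5*y + 6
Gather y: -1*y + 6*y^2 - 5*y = 6*y^2 - 6*y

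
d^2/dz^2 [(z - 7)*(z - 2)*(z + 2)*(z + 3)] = 12*z^2 - 24*z - 50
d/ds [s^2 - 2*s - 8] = 2*s - 2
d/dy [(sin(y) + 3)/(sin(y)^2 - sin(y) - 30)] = (-6*sin(y) + cos(y)^2 - 28)*cos(y)/(sin(y) + cos(y)^2 + 29)^2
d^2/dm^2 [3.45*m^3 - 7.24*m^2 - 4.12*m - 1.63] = 20.7*m - 14.48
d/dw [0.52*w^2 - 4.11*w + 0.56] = 1.04*w - 4.11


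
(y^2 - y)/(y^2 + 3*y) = (y - 1)/(y + 3)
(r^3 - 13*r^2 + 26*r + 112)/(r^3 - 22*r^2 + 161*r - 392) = (r + 2)/(r - 7)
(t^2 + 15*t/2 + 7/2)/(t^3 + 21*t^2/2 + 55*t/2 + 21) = (2*t + 1)/(2*t^2 + 7*t + 6)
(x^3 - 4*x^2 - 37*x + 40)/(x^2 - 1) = (x^2 - 3*x - 40)/(x + 1)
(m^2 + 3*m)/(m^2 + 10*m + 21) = m/(m + 7)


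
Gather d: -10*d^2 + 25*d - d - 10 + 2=-10*d^2 + 24*d - 8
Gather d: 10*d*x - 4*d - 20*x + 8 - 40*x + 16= d*(10*x - 4) - 60*x + 24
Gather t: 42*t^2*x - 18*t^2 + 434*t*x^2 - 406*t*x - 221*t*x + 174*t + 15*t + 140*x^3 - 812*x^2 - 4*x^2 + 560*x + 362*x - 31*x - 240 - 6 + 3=t^2*(42*x - 18) + t*(434*x^2 - 627*x + 189) + 140*x^3 - 816*x^2 + 891*x - 243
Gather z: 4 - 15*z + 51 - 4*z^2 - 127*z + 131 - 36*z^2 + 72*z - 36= -40*z^2 - 70*z + 150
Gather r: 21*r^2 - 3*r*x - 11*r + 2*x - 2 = 21*r^2 + r*(-3*x - 11) + 2*x - 2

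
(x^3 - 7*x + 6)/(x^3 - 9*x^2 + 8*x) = (x^2 + x - 6)/(x*(x - 8))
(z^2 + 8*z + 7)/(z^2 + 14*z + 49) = (z + 1)/(z + 7)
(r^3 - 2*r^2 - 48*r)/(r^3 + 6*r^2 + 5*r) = (r^2 - 2*r - 48)/(r^2 + 6*r + 5)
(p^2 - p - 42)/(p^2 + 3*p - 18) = (p - 7)/(p - 3)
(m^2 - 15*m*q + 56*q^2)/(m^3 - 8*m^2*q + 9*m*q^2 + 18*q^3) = (m^2 - 15*m*q + 56*q^2)/(m^3 - 8*m^2*q + 9*m*q^2 + 18*q^3)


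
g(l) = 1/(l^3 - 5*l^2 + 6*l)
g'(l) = (-3*l^2 + 10*l - 6)/(l^3 - 5*l^2 + 6*l)^2 = (-3*l^2 + 10*l - 6)/(l^2*(l^2 - 5*l + 6)^2)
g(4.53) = 0.06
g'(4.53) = -0.07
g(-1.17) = -0.06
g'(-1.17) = -0.09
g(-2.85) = -0.01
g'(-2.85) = -0.01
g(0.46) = 0.56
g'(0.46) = -0.63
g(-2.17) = -0.02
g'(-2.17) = -0.02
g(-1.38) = -0.05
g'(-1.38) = -0.06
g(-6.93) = -0.00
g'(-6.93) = -0.00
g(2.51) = -1.59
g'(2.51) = 0.51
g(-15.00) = 0.00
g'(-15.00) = 0.00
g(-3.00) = -0.01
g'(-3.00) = -0.00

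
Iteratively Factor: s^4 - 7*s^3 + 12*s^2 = (s)*(s^3 - 7*s^2 + 12*s) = s*(s - 3)*(s^2 - 4*s) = s^2*(s - 3)*(s - 4)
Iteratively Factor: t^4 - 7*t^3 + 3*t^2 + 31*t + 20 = (t - 5)*(t^3 - 2*t^2 - 7*t - 4) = (t - 5)*(t - 4)*(t^2 + 2*t + 1) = (t - 5)*(t - 4)*(t + 1)*(t + 1)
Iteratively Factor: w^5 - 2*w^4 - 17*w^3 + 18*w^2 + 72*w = (w + 2)*(w^4 - 4*w^3 - 9*w^2 + 36*w) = (w - 3)*(w + 2)*(w^3 - w^2 - 12*w) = (w - 4)*(w - 3)*(w + 2)*(w^2 + 3*w) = w*(w - 4)*(w - 3)*(w + 2)*(w + 3)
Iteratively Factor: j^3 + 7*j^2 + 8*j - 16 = (j + 4)*(j^2 + 3*j - 4) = (j + 4)^2*(j - 1)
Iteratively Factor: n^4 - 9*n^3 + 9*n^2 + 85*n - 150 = (n - 5)*(n^3 - 4*n^2 - 11*n + 30) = (n - 5)^2*(n^2 + n - 6) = (n - 5)^2*(n + 3)*(n - 2)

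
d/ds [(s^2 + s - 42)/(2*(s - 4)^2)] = (80 - 9*s)/(2*(s^3 - 12*s^2 + 48*s - 64))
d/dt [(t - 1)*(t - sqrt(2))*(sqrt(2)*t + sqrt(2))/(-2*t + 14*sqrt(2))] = (-sqrt(2)*t^3 + 22*t^2 - 14*sqrt(2)*t - 6)/(t^2 - 14*sqrt(2)*t + 98)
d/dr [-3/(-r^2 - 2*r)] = 6*(-r - 1)/(r^2*(r + 2)^2)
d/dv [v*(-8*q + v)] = -8*q + 2*v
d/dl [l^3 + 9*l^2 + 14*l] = 3*l^2 + 18*l + 14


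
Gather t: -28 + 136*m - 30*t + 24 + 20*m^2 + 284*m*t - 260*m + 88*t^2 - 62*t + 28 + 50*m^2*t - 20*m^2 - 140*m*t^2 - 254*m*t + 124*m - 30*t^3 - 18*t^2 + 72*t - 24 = -30*t^3 + t^2*(70 - 140*m) + t*(50*m^2 + 30*m - 20)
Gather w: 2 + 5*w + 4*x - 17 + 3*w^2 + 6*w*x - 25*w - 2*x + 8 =3*w^2 + w*(6*x - 20) + 2*x - 7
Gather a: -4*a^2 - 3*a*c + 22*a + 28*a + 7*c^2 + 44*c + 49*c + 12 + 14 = -4*a^2 + a*(50 - 3*c) + 7*c^2 + 93*c + 26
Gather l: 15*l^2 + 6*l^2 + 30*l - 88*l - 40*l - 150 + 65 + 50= 21*l^2 - 98*l - 35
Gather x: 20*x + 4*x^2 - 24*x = 4*x^2 - 4*x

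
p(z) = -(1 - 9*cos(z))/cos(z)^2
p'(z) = -2*(1 - 9*cos(z))*sin(z)/cos(z)^3 - 9*sin(z)/cos(z)^2 = (9*cos(z) - 2)*sin(z)/cos(z)^3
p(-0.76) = 10.51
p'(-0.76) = -8.18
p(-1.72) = -105.80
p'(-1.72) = -1004.88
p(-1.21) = 17.47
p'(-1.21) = -25.03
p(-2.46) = -13.25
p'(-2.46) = -12.09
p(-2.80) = -10.68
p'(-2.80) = -4.20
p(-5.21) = 14.47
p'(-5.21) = 18.55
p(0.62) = 9.55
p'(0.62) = 5.74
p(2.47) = -13.13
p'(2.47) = 11.73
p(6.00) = 8.29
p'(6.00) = -2.10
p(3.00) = -10.11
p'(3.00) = 1.59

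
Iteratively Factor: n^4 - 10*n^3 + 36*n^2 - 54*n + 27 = (n - 1)*(n^3 - 9*n^2 + 27*n - 27) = (n - 3)*(n - 1)*(n^2 - 6*n + 9) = (n - 3)^2*(n - 1)*(n - 3)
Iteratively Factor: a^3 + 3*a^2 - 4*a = (a - 1)*(a^2 + 4*a) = (a - 1)*(a + 4)*(a)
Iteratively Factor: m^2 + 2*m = (m + 2)*(m)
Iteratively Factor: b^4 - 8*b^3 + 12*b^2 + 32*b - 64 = (b + 2)*(b^3 - 10*b^2 + 32*b - 32) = (b - 2)*(b + 2)*(b^2 - 8*b + 16) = (b - 4)*(b - 2)*(b + 2)*(b - 4)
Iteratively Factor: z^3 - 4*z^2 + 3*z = (z - 3)*(z^2 - z) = z*(z - 3)*(z - 1)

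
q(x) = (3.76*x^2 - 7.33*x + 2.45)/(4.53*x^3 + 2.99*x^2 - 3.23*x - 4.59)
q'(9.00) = -0.01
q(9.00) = 0.07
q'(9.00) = -0.01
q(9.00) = 0.07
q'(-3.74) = -0.20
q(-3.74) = -0.44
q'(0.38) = 0.86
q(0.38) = -0.04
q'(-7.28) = -0.03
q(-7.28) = -0.16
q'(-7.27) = -0.03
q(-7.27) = -0.16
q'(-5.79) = -0.06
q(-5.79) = -0.22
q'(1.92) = 0.09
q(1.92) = 0.07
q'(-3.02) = -0.38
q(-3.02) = -0.64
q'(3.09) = 0.00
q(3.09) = 0.11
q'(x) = (7.52*x - 7.33)/(4.53*x^3 + 2.99*x^2 - 3.23*x - 4.59) + (-13.59*x^2 - 5.98*x + 3.23)*(3.76*x^2 - 7.33*x + 2.45)/(4.53*x^3 + 2.99*x^2 - 3.23*x - 4.59)^2 = (-17.0328*x^4 + 66.4098*x^3 - 23.5236*x^2 - 49.1678*x + 41.5582)/(20.5209*x^6 + 27.0894*x^5 - 20.3237*x^4 - 60.9008*x^3 - 17.0153*x^2 + 29.6514*x + 21.0681)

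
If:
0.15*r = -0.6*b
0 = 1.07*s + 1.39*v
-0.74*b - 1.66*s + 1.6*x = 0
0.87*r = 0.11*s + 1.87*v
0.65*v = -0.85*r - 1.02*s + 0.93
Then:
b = -0.46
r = 1.82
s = -1.19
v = 0.92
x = -1.45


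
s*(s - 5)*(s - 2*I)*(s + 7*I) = s^4 - 5*s^3 + 5*I*s^3 + 14*s^2 - 25*I*s^2 - 70*s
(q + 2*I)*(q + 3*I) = q^2 + 5*I*q - 6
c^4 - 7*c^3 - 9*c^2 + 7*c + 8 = (c - 8)*(c - 1)*(c + 1)^2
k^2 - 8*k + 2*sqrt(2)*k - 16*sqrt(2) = (k - 8)*(k + 2*sqrt(2))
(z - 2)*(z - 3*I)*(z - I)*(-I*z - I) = -I*z^4 - 4*z^3 + I*z^3 + 4*z^2 + 5*I*z^2 + 8*z - 3*I*z - 6*I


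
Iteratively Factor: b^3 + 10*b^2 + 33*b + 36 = (b + 3)*(b^2 + 7*b + 12) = (b + 3)*(b + 4)*(b + 3)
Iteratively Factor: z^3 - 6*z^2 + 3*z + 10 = (z - 5)*(z^2 - z - 2) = (z - 5)*(z - 2)*(z + 1)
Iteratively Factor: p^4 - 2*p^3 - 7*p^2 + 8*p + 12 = (p - 3)*(p^3 + p^2 - 4*p - 4) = (p - 3)*(p + 1)*(p^2 - 4) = (p - 3)*(p + 1)*(p + 2)*(p - 2)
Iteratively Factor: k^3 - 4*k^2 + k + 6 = (k + 1)*(k^2 - 5*k + 6) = (k - 3)*(k + 1)*(k - 2)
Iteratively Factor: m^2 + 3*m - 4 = (m - 1)*(m + 4)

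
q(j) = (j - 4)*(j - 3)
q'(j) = 2*j - 7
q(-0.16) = 13.15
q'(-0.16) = -7.32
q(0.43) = 9.17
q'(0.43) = -6.14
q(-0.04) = 12.28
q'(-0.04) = -7.08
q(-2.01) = 30.11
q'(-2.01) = -11.02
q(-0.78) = 18.07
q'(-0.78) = -8.56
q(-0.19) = 13.37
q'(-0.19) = -7.38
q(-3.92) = 54.81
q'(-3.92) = -14.84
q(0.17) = 10.84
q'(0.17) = -6.66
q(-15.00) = 342.00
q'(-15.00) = -37.00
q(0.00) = 12.00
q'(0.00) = -7.00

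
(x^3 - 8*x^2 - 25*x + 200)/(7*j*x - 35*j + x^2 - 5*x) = (x^2 - 3*x - 40)/(7*j + x)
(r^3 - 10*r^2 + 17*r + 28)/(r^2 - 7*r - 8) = (r^2 - 11*r + 28)/(r - 8)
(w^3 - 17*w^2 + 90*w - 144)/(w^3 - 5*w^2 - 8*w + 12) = (w^2 - 11*w + 24)/(w^2 + w - 2)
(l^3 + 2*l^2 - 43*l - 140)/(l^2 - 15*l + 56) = (l^2 + 9*l + 20)/(l - 8)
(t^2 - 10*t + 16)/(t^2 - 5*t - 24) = (t - 2)/(t + 3)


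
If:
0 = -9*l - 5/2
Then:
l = -5/18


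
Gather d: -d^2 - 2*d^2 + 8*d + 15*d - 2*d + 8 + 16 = -3*d^2 + 21*d + 24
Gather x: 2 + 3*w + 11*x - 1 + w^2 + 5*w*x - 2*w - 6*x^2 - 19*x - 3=w^2 + w - 6*x^2 + x*(5*w - 8) - 2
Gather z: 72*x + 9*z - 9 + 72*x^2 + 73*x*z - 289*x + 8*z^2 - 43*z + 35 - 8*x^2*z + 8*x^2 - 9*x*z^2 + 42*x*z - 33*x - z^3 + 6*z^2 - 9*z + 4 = 80*x^2 - 250*x - z^3 + z^2*(14 - 9*x) + z*(-8*x^2 + 115*x - 43) + 30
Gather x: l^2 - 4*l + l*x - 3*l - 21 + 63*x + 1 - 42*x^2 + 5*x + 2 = l^2 - 7*l - 42*x^2 + x*(l + 68) - 18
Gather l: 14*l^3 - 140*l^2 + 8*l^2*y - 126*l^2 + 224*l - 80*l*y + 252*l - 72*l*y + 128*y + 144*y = 14*l^3 + l^2*(8*y - 266) + l*(476 - 152*y) + 272*y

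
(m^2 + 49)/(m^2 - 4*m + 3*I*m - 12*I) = (m^2 + 49)/(m^2 + m*(-4 + 3*I) - 12*I)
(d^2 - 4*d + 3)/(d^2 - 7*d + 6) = (d - 3)/(d - 6)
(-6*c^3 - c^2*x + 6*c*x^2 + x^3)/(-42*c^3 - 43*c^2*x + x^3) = (-c + x)/(-7*c + x)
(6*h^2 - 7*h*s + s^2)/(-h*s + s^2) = (-6*h + s)/s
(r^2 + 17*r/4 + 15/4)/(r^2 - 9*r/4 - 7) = (4*r^2 + 17*r + 15)/(4*r^2 - 9*r - 28)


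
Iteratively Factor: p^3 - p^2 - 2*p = (p + 1)*(p^2 - 2*p) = p*(p + 1)*(p - 2)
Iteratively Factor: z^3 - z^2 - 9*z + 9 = (z - 3)*(z^2 + 2*z - 3) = (z - 3)*(z + 3)*(z - 1)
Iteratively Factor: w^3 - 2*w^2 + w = (w - 1)*(w^2 - w) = w*(w - 1)*(w - 1)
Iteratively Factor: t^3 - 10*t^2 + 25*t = (t - 5)*(t^2 - 5*t) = t*(t - 5)*(t - 5)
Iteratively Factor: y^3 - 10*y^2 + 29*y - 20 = (y - 5)*(y^2 - 5*y + 4) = (y - 5)*(y - 1)*(y - 4)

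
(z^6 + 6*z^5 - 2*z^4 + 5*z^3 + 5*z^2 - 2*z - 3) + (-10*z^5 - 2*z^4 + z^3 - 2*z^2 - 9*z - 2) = z^6 - 4*z^5 - 4*z^4 + 6*z^3 + 3*z^2 - 11*z - 5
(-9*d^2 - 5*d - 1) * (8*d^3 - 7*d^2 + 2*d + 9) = -72*d^5 + 23*d^4 + 9*d^3 - 84*d^2 - 47*d - 9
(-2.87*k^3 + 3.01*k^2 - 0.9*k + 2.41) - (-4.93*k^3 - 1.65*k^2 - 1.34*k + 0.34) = 2.06*k^3 + 4.66*k^2 + 0.44*k + 2.07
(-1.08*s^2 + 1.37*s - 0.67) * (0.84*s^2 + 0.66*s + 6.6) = -0.9072*s^4 + 0.438*s^3 - 6.7866*s^2 + 8.5998*s - 4.422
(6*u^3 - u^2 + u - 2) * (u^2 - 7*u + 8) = 6*u^5 - 43*u^4 + 56*u^3 - 17*u^2 + 22*u - 16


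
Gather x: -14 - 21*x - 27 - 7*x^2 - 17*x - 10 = -7*x^2 - 38*x - 51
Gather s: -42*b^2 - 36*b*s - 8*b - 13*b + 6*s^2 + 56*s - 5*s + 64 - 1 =-42*b^2 - 21*b + 6*s^2 + s*(51 - 36*b) + 63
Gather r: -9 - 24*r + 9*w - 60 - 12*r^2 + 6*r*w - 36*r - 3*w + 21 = -12*r^2 + r*(6*w - 60) + 6*w - 48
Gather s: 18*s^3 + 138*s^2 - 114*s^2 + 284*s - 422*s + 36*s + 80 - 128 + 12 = 18*s^3 + 24*s^2 - 102*s - 36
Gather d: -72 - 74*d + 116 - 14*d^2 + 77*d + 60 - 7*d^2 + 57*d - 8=-21*d^2 + 60*d + 96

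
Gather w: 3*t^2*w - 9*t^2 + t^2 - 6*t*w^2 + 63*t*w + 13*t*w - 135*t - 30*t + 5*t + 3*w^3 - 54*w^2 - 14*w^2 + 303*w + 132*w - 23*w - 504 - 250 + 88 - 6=-8*t^2 - 160*t + 3*w^3 + w^2*(-6*t - 68) + w*(3*t^2 + 76*t + 412) - 672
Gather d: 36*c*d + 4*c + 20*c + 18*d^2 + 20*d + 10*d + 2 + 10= 24*c + 18*d^2 + d*(36*c + 30) + 12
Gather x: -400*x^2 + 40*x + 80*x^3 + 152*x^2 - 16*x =80*x^3 - 248*x^2 + 24*x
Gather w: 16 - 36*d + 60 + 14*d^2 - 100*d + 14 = 14*d^2 - 136*d + 90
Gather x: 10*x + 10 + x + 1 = 11*x + 11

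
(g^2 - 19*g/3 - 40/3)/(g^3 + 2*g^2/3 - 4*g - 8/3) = (3*g^2 - 19*g - 40)/(3*g^3 + 2*g^2 - 12*g - 8)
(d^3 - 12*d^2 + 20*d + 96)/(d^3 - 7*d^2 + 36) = (d - 8)/(d - 3)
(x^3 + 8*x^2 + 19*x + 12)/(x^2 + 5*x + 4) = x + 3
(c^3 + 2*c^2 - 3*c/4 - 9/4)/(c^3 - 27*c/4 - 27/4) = (c - 1)/(c - 3)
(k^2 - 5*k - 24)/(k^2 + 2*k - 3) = (k - 8)/(k - 1)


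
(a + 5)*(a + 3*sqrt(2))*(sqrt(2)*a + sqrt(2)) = sqrt(2)*a^3 + 6*a^2 + 6*sqrt(2)*a^2 + 5*sqrt(2)*a + 36*a + 30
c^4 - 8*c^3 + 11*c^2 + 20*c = c*(c - 5)*(c - 4)*(c + 1)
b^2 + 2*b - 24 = (b - 4)*(b + 6)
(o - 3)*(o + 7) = o^2 + 4*o - 21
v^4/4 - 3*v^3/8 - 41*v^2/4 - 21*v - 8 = (v/4 + 1)*(v - 8)*(v + 1/2)*(v + 2)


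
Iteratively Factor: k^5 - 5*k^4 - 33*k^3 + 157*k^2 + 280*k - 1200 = (k - 5)*(k^4 - 33*k^2 - 8*k + 240) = (k - 5)*(k + 4)*(k^3 - 4*k^2 - 17*k + 60) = (k - 5)^2*(k + 4)*(k^2 + k - 12) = (k - 5)^2*(k - 3)*(k + 4)*(k + 4)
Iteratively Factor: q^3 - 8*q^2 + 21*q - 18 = (q - 3)*(q^2 - 5*q + 6) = (q - 3)*(q - 2)*(q - 3)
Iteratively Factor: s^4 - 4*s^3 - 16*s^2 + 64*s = (s - 4)*(s^3 - 16*s) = s*(s - 4)*(s^2 - 16) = s*(s - 4)*(s + 4)*(s - 4)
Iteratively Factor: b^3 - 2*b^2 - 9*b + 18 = (b + 3)*(b^2 - 5*b + 6) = (b - 2)*(b + 3)*(b - 3)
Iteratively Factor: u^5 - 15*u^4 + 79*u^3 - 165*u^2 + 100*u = (u - 5)*(u^4 - 10*u^3 + 29*u^2 - 20*u) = (u - 5)^2*(u^3 - 5*u^2 + 4*u) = (u - 5)^2*(u - 1)*(u^2 - 4*u) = u*(u - 5)^2*(u - 1)*(u - 4)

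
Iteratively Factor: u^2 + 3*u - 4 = (u - 1)*(u + 4)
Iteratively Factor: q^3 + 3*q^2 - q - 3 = (q + 1)*(q^2 + 2*q - 3) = (q - 1)*(q + 1)*(q + 3)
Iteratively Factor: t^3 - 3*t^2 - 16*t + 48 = (t + 4)*(t^2 - 7*t + 12) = (t - 3)*(t + 4)*(t - 4)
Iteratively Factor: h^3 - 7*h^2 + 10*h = (h)*(h^2 - 7*h + 10) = h*(h - 2)*(h - 5)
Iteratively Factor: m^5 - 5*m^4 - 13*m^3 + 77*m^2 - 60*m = (m - 1)*(m^4 - 4*m^3 - 17*m^2 + 60*m) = m*(m - 1)*(m^3 - 4*m^2 - 17*m + 60) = m*(m - 3)*(m - 1)*(m^2 - m - 20) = m*(m - 5)*(m - 3)*(m - 1)*(m + 4)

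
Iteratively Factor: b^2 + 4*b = (b)*(b + 4)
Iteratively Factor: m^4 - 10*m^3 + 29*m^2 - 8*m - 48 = (m - 3)*(m^3 - 7*m^2 + 8*m + 16) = (m - 3)*(m + 1)*(m^2 - 8*m + 16) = (m - 4)*(m - 3)*(m + 1)*(m - 4)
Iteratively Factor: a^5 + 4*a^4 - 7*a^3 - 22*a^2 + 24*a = (a - 2)*(a^4 + 6*a^3 + 5*a^2 - 12*a) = (a - 2)*(a + 4)*(a^3 + 2*a^2 - 3*a) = (a - 2)*(a + 3)*(a + 4)*(a^2 - a) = a*(a - 2)*(a + 3)*(a + 4)*(a - 1)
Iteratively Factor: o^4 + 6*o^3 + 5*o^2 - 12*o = (o)*(o^3 + 6*o^2 + 5*o - 12) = o*(o - 1)*(o^2 + 7*o + 12) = o*(o - 1)*(o + 4)*(o + 3)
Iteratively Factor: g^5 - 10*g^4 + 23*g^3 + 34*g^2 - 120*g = (g - 4)*(g^4 - 6*g^3 - g^2 + 30*g) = g*(g - 4)*(g^3 - 6*g^2 - g + 30) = g*(g - 4)*(g - 3)*(g^2 - 3*g - 10) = g*(g - 5)*(g - 4)*(g - 3)*(g + 2)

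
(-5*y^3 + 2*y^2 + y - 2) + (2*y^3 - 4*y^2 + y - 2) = -3*y^3 - 2*y^2 + 2*y - 4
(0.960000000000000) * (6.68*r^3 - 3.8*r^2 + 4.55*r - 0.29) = 6.4128*r^3 - 3.648*r^2 + 4.368*r - 0.2784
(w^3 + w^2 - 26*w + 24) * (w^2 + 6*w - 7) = w^5 + 7*w^4 - 27*w^3 - 139*w^2 + 326*w - 168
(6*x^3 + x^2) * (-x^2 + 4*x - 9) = -6*x^5 + 23*x^4 - 50*x^3 - 9*x^2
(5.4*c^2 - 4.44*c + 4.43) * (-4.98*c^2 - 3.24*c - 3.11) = -26.892*c^4 + 4.6152*c^3 - 24.4698*c^2 - 0.544799999999999*c - 13.7773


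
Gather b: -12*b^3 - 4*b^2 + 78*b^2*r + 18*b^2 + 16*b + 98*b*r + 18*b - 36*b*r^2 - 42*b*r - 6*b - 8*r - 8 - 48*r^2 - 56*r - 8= -12*b^3 + b^2*(78*r + 14) + b*(-36*r^2 + 56*r + 28) - 48*r^2 - 64*r - 16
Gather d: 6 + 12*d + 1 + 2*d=14*d + 7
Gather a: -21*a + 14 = 14 - 21*a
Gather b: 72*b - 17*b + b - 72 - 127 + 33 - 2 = 56*b - 168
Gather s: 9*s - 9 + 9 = 9*s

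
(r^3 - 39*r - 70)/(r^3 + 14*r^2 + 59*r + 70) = (r - 7)/(r + 7)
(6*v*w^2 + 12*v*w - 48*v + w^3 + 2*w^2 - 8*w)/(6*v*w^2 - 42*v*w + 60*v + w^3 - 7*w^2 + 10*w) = (w + 4)/(w - 5)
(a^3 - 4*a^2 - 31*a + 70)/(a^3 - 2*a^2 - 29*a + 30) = (a^2 - 9*a + 14)/(a^2 - 7*a + 6)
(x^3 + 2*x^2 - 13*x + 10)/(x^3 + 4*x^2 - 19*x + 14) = (x + 5)/(x + 7)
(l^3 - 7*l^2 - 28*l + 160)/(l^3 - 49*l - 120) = (l - 4)/(l + 3)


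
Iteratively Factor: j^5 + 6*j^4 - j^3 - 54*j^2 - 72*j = (j)*(j^4 + 6*j^3 - j^2 - 54*j - 72) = j*(j - 3)*(j^3 + 9*j^2 + 26*j + 24) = j*(j - 3)*(j + 2)*(j^2 + 7*j + 12) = j*(j - 3)*(j + 2)*(j + 4)*(j + 3)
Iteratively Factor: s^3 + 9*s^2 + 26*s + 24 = (s + 4)*(s^2 + 5*s + 6) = (s + 2)*(s + 4)*(s + 3)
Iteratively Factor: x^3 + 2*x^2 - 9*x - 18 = (x + 2)*(x^2 - 9) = (x + 2)*(x + 3)*(x - 3)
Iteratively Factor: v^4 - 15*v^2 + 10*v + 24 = (v + 4)*(v^3 - 4*v^2 + v + 6) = (v + 1)*(v + 4)*(v^2 - 5*v + 6) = (v - 3)*(v + 1)*(v + 4)*(v - 2)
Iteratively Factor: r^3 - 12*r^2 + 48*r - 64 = (r - 4)*(r^2 - 8*r + 16) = (r - 4)^2*(r - 4)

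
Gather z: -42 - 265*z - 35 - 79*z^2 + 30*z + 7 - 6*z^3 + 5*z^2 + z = -6*z^3 - 74*z^2 - 234*z - 70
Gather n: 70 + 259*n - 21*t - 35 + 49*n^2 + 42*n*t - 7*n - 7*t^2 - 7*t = 49*n^2 + n*(42*t + 252) - 7*t^2 - 28*t + 35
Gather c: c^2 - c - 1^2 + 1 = c^2 - c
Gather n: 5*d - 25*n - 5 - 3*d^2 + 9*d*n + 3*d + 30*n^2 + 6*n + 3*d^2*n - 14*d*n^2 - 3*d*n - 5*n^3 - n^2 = -3*d^2 + 8*d - 5*n^3 + n^2*(29 - 14*d) + n*(3*d^2 + 6*d - 19) - 5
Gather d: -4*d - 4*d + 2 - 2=-8*d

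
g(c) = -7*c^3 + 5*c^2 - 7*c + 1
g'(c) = -21*c^2 + 10*c - 7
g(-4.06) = 580.30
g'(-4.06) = -393.76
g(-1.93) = 83.46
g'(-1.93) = -104.52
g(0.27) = -0.66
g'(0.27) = -5.83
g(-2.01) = 92.11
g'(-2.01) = -111.94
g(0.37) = -1.26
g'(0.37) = -6.17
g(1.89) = -41.63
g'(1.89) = -63.11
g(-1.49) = 45.69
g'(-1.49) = -68.52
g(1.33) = -15.93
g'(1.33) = -30.85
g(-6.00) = 1735.00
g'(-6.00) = -823.00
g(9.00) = -4760.00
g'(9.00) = -1618.00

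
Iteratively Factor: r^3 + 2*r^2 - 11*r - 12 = (r + 4)*(r^2 - 2*r - 3) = (r - 3)*(r + 4)*(r + 1)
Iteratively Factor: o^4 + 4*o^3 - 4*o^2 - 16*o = (o)*(o^3 + 4*o^2 - 4*o - 16) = o*(o - 2)*(o^2 + 6*o + 8) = o*(o - 2)*(o + 4)*(o + 2)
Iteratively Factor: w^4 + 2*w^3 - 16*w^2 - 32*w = (w)*(w^3 + 2*w^2 - 16*w - 32) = w*(w + 2)*(w^2 - 16) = w*(w - 4)*(w + 2)*(w + 4)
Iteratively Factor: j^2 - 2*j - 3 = (j + 1)*(j - 3)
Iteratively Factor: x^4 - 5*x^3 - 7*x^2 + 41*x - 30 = (x - 5)*(x^3 - 7*x + 6) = (x - 5)*(x + 3)*(x^2 - 3*x + 2) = (x - 5)*(x - 1)*(x + 3)*(x - 2)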